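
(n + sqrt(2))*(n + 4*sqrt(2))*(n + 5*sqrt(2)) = n^3 + 10*sqrt(2)*n^2 + 58*n + 40*sqrt(2)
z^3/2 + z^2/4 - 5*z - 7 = (z/2 + 1)*(z - 7/2)*(z + 2)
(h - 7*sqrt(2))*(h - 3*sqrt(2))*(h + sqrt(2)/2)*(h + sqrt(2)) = h^4 - 17*sqrt(2)*h^3/2 + 13*h^2 + 53*sqrt(2)*h + 42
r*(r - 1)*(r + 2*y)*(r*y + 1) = r^4*y + 2*r^3*y^2 - r^3*y + r^3 - 2*r^2*y^2 + 2*r^2*y - r^2 - 2*r*y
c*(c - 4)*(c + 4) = c^3 - 16*c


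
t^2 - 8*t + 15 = (t - 5)*(t - 3)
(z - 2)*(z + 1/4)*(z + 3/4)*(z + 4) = z^4 + 3*z^3 - 93*z^2/16 - 61*z/8 - 3/2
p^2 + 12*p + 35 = (p + 5)*(p + 7)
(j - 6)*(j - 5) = j^2 - 11*j + 30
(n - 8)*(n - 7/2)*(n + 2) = n^3 - 19*n^2/2 + 5*n + 56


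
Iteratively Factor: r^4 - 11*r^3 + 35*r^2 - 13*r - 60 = (r - 5)*(r^3 - 6*r^2 + 5*r + 12) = (r - 5)*(r + 1)*(r^2 - 7*r + 12) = (r - 5)*(r - 4)*(r + 1)*(r - 3)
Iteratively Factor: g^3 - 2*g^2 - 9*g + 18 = (g - 3)*(g^2 + g - 6) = (g - 3)*(g + 3)*(g - 2)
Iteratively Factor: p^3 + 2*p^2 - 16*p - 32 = (p + 2)*(p^2 - 16) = (p + 2)*(p + 4)*(p - 4)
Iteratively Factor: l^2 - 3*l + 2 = (l - 2)*(l - 1)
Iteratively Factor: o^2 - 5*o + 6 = (o - 3)*(o - 2)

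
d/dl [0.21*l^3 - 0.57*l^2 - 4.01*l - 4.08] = 0.63*l^2 - 1.14*l - 4.01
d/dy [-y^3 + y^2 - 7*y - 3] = -3*y^2 + 2*y - 7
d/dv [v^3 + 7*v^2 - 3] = v*(3*v + 14)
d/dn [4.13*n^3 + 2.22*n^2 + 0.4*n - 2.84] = 12.39*n^2 + 4.44*n + 0.4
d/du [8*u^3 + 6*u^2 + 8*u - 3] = 24*u^2 + 12*u + 8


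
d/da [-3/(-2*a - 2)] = -3/(2*(a + 1)^2)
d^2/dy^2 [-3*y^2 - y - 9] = -6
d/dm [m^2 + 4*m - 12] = 2*m + 4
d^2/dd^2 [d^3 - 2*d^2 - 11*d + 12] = 6*d - 4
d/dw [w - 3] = 1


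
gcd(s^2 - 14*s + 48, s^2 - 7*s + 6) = s - 6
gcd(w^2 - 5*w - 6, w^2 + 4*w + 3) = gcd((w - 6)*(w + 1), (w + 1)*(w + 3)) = w + 1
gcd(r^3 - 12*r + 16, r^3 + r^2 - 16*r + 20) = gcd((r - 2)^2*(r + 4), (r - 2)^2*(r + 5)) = r^2 - 4*r + 4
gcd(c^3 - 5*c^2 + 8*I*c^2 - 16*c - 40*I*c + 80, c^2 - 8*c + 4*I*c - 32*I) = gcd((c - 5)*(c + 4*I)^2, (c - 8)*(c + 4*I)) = c + 4*I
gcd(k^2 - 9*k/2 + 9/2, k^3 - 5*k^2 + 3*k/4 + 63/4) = k - 3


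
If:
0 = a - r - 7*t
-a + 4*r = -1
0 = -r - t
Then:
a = 3/5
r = -1/10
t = 1/10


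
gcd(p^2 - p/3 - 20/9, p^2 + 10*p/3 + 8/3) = p + 4/3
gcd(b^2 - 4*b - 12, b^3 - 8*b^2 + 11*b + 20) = 1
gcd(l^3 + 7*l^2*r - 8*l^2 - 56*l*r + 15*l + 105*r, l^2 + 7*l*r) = l + 7*r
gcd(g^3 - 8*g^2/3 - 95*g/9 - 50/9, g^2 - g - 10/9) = g + 2/3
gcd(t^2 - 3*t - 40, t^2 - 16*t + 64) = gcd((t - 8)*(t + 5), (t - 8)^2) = t - 8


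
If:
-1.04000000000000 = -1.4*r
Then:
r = 0.74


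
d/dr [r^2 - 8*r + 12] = 2*r - 8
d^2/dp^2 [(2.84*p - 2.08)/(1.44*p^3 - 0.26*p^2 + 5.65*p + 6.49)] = (35.334144*p^5 - 58.136832*p^4 - 33.36848*p^3 - 420.878976*p^2 + 163.719504*p - 348.094264)/(2.985984*p^9 - 1.617408*p^8 + 35.439552*p^7 + 27.663256*p^6 + 124.471884*p^5 + 293.232462*p^4 + 305.118097*p^3 + 588.677397*p^2 + 713.935695*p + 273.359449)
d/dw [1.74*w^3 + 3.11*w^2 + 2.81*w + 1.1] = 5.22*w^2 + 6.22*w + 2.81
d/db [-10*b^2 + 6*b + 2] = 6 - 20*b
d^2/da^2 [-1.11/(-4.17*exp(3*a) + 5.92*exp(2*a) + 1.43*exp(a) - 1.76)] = ((-41.6583*exp(2*a) + 26.2848*exp(a) + 1.5873)*(4.17*exp(3*a) - 5.92*exp(2*a) - 1.43*exp(a) + 1.76) + 1.11*(-25.02*exp(2*a) + 23.68*exp(a) + 2.86)*(-12.51*exp(2*a) + 11.84*exp(a) + 1.43)*exp(a))*exp(a)/(4.17*exp(3*a) - 5.92*exp(2*a) - 1.43*exp(a) + 1.76)^3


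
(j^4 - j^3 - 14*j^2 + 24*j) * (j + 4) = j^5 + 3*j^4 - 18*j^3 - 32*j^2 + 96*j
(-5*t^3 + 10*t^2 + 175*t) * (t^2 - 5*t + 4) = -5*t^5 + 35*t^4 + 105*t^3 - 835*t^2 + 700*t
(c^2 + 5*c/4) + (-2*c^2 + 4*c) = -c^2 + 21*c/4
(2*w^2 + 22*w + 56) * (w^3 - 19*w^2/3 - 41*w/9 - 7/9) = 2*w^5 + 28*w^4/3 - 832*w^3/9 - 4108*w^2/9 - 2450*w/9 - 392/9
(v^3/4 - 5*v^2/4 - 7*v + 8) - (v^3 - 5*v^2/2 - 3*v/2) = -3*v^3/4 + 5*v^2/4 - 11*v/2 + 8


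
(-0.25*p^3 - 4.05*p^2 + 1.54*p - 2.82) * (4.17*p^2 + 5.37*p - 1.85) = -1.0425*p^5 - 18.231*p^4 - 14.8642*p^3 + 4.0029*p^2 - 17.9924*p + 5.217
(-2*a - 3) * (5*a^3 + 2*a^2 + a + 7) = -10*a^4 - 19*a^3 - 8*a^2 - 17*a - 21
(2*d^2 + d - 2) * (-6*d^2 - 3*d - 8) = -12*d^4 - 12*d^3 - 7*d^2 - 2*d + 16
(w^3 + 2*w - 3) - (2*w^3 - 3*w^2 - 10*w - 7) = -w^3 + 3*w^2 + 12*w + 4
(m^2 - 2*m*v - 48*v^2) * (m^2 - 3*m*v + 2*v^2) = m^4 - 5*m^3*v - 40*m^2*v^2 + 140*m*v^3 - 96*v^4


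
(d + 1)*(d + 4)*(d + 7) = d^3 + 12*d^2 + 39*d + 28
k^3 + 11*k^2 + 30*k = k*(k + 5)*(k + 6)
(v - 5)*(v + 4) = v^2 - v - 20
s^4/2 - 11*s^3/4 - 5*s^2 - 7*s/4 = s*(s/2 + 1/2)*(s - 7)*(s + 1/2)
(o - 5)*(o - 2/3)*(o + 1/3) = o^3 - 16*o^2/3 + 13*o/9 + 10/9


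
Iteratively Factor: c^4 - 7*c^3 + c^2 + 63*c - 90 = (c - 2)*(c^3 - 5*c^2 - 9*c + 45) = (c - 5)*(c - 2)*(c^2 - 9) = (c - 5)*(c - 2)*(c + 3)*(c - 3)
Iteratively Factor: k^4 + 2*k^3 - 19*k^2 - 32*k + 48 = (k + 3)*(k^3 - k^2 - 16*k + 16) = (k - 4)*(k + 3)*(k^2 + 3*k - 4) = (k - 4)*(k - 1)*(k + 3)*(k + 4)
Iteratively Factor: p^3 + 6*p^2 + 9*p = (p + 3)*(p^2 + 3*p) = (p + 3)^2*(p)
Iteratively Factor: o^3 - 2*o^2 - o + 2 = (o - 1)*(o^2 - o - 2) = (o - 1)*(o + 1)*(o - 2)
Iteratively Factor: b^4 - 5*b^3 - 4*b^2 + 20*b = (b - 5)*(b^3 - 4*b) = b*(b - 5)*(b^2 - 4) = b*(b - 5)*(b + 2)*(b - 2)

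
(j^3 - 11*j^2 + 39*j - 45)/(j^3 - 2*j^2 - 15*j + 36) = (j - 5)/(j + 4)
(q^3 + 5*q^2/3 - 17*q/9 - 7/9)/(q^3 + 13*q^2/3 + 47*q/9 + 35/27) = 3*(q - 1)/(3*q + 5)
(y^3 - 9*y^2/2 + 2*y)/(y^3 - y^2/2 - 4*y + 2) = y*(y - 4)/(y^2 - 4)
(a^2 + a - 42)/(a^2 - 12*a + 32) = (a^2 + a - 42)/(a^2 - 12*a + 32)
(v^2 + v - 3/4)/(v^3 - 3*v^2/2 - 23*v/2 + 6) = (v + 3/2)/(v^2 - v - 12)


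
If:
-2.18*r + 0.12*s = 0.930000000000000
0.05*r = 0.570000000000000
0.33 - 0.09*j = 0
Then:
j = 3.67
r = 11.40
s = 214.85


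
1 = 1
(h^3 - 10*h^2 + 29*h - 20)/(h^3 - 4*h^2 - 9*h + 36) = (h^2 - 6*h + 5)/(h^2 - 9)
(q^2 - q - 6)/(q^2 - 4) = (q - 3)/(q - 2)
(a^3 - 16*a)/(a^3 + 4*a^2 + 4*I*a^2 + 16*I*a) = (a - 4)/(a + 4*I)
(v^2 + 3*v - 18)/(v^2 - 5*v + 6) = (v + 6)/(v - 2)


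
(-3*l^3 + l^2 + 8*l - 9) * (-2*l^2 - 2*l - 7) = 6*l^5 + 4*l^4 + 3*l^3 - 5*l^2 - 38*l + 63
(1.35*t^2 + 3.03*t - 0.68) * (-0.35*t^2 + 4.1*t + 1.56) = -0.4725*t^4 + 4.4745*t^3 + 14.767*t^2 + 1.9388*t - 1.0608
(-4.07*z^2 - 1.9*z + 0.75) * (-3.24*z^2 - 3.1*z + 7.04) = 13.1868*z^4 + 18.773*z^3 - 25.1928*z^2 - 15.701*z + 5.28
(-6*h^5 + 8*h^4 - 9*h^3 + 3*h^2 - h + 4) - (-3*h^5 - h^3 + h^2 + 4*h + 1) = -3*h^5 + 8*h^4 - 8*h^3 + 2*h^2 - 5*h + 3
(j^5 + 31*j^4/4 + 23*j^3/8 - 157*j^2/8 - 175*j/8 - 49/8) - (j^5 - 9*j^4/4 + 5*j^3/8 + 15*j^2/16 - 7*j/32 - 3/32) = 10*j^4 + 9*j^3/4 - 329*j^2/16 - 693*j/32 - 193/32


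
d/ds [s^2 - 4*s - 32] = 2*s - 4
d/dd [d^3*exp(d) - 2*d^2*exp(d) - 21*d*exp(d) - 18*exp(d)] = (d^3 + d^2 - 25*d - 39)*exp(d)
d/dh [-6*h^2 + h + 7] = 1 - 12*h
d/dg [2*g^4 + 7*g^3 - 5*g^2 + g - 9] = 8*g^3 + 21*g^2 - 10*g + 1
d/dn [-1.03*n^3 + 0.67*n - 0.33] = 0.67 - 3.09*n^2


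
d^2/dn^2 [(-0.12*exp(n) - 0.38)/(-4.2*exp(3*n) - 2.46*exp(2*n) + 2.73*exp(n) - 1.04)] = (8.46720000000001*exp(6*n) + 64.04832*exp(5*n) + 49.417632*exp(4*n) - 5.523912*exp(3*n) - 24.43662*exp(2*n) - 0.715962000000001*exp(n) + 1.208688)*exp(n)/(74.088*exp(9*n) + 130.1832*exp(8*n) - 68.22144*exp(7*n) - 99.314424*exp(6*n) + 108.815616*exp(5*n) + 2.33555399999999*exp(4*n) - 48.624849*exp(3*n) + 31.235256*exp(2*n) - 8.858304*exp(n) + 1.124864)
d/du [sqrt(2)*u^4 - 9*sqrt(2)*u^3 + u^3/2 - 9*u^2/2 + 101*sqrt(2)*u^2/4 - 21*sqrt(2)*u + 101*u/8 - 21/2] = 4*sqrt(2)*u^3 - 27*sqrt(2)*u^2 + 3*u^2/2 - 9*u + 101*sqrt(2)*u/2 - 21*sqrt(2) + 101/8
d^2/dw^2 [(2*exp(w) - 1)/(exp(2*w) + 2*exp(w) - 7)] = 2*(exp(4*w) - 4*exp(3*w) + 39*exp(2*w) - 2*exp(w) + 42)*exp(w)/(exp(6*w) + 6*exp(5*w) - 9*exp(4*w) - 76*exp(3*w) + 63*exp(2*w) + 294*exp(w) - 343)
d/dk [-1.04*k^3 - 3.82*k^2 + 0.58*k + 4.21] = -3.12*k^2 - 7.64*k + 0.58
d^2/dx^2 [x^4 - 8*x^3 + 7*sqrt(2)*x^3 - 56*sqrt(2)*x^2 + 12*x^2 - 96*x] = 12*x^2 - 48*x + 42*sqrt(2)*x - 112*sqrt(2) + 24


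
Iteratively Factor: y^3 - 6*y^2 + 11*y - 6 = (y - 2)*(y^2 - 4*y + 3) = (y - 2)*(y - 1)*(y - 3)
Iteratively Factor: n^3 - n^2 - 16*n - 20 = (n + 2)*(n^2 - 3*n - 10) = (n + 2)^2*(n - 5)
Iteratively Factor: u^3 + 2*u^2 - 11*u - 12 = (u - 3)*(u^2 + 5*u + 4) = (u - 3)*(u + 4)*(u + 1)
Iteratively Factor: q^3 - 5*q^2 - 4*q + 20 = (q - 5)*(q^2 - 4) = (q - 5)*(q + 2)*(q - 2)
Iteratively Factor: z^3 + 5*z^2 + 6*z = (z + 2)*(z^2 + 3*z) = z*(z + 2)*(z + 3)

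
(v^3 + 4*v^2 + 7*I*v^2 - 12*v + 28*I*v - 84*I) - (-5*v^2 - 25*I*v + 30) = v^3 + 9*v^2 + 7*I*v^2 - 12*v + 53*I*v - 30 - 84*I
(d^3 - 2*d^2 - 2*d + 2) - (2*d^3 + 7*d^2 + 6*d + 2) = -d^3 - 9*d^2 - 8*d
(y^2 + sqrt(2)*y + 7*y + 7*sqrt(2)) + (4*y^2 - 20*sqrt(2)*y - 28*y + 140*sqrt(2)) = 5*y^2 - 19*sqrt(2)*y - 21*y + 147*sqrt(2)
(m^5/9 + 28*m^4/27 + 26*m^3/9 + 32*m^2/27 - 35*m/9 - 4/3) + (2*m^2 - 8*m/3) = m^5/9 + 28*m^4/27 + 26*m^3/9 + 86*m^2/27 - 59*m/9 - 4/3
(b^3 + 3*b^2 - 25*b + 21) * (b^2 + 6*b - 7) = b^5 + 9*b^4 - 14*b^3 - 150*b^2 + 301*b - 147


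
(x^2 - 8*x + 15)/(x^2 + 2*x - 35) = (x - 3)/(x + 7)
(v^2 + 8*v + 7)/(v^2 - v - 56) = (v + 1)/(v - 8)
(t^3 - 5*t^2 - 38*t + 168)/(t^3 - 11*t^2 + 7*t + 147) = (t^2 + 2*t - 24)/(t^2 - 4*t - 21)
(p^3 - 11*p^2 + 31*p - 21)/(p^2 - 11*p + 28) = (p^2 - 4*p + 3)/(p - 4)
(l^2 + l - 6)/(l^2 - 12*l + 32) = (l^2 + l - 6)/(l^2 - 12*l + 32)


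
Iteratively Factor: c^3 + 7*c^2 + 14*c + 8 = (c + 2)*(c^2 + 5*c + 4) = (c + 1)*(c + 2)*(c + 4)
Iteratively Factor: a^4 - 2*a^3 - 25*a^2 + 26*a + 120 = (a - 3)*(a^3 + a^2 - 22*a - 40) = (a - 3)*(a + 4)*(a^2 - 3*a - 10) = (a - 3)*(a + 2)*(a + 4)*(a - 5)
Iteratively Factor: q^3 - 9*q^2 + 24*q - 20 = (q - 2)*(q^2 - 7*q + 10) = (q - 2)^2*(q - 5)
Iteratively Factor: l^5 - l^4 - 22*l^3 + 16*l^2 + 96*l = (l + 4)*(l^4 - 5*l^3 - 2*l^2 + 24*l) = (l + 2)*(l + 4)*(l^3 - 7*l^2 + 12*l) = l*(l + 2)*(l + 4)*(l^2 - 7*l + 12) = l*(l - 4)*(l + 2)*(l + 4)*(l - 3)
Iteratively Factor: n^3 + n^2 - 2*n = (n - 1)*(n^2 + 2*n) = n*(n - 1)*(n + 2)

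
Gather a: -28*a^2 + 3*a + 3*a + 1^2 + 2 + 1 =-28*a^2 + 6*a + 4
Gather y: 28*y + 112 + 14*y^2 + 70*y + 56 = 14*y^2 + 98*y + 168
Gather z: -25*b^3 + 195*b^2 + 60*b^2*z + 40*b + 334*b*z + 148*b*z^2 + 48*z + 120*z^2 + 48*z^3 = -25*b^3 + 195*b^2 + 40*b + 48*z^3 + z^2*(148*b + 120) + z*(60*b^2 + 334*b + 48)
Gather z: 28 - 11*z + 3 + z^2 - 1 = z^2 - 11*z + 30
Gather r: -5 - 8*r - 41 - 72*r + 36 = -80*r - 10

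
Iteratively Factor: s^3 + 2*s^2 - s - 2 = (s - 1)*(s^2 + 3*s + 2) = (s - 1)*(s + 2)*(s + 1)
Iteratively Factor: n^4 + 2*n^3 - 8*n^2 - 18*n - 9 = (n + 3)*(n^3 - n^2 - 5*n - 3) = (n + 1)*(n + 3)*(n^2 - 2*n - 3) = (n + 1)^2*(n + 3)*(n - 3)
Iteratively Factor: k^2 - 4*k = (k - 4)*(k)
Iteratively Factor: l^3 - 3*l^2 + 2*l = (l - 2)*(l^2 - l) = (l - 2)*(l - 1)*(l)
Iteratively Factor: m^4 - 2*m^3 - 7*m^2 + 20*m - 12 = (m - 2)*(m^3 - 7*m + 6) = (m - 2)^2*(m^2 + 2*m - 3) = (m - 2)^2*(m - 1)*(m + 3)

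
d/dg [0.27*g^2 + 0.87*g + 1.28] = 0.54*g + 0.87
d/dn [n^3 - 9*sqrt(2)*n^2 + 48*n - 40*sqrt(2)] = 3*n^2 - 18*sqrt(2)*n + 48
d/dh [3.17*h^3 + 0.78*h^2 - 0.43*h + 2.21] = 9.51*h^2 + 1.56*h - 0.43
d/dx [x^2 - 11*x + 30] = 2*x - 11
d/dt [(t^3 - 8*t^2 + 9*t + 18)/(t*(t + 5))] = (t^4 + 10*t^3 - 49*t^2 - 36*t - 90)/(t^2*(t^2 + 10*t + 25))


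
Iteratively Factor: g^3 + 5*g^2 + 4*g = (g + 4)*(g^2 + g) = g*(g + 4)*(g + 1)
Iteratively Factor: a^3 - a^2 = (a)*(a^2 - a) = a^2*(a - 1)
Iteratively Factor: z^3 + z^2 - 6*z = (z + 3)*(z^2 - 2*z) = (z - 2)*(z + 3)*(z)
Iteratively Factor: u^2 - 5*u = (u - 5)*(u)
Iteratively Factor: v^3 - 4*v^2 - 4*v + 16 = (v - 2)*(v^2 - 2*v - 8) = (v - 4)*(v - 2)*(v + 2)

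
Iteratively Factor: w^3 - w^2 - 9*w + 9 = (w - 1)*(w^2 - 9) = (w - 1)*(w + 3)*(w - 3)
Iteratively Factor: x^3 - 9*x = (x - 3)*(x^2 + 3*x) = x*(x - 3)*(x + 3)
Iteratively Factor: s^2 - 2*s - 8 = (s + 2)*(s - 4)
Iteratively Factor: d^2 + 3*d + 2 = (d + 1)*(d + 2)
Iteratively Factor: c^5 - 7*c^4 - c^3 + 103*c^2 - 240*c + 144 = (c - 1)*(c^4 - 6*c^3 - 7*c^2 + 96*c - 144) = (c - 3)*(c - 1)*(c^3 - 3*c^2 - 16*c + 48) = (c - 4)*(c - 3)*(c - 1)*(c^2 + c - 12) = (c - 4)*(c - 3)^2*(c - 1)*(c + 4)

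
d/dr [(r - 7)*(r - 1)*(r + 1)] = 3*r^2 - 14*r - 1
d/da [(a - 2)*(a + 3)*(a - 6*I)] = 3*a^2 + a*(2 - 12*I) - 6 - 6*I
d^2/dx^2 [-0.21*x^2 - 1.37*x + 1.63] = -0.420000000000000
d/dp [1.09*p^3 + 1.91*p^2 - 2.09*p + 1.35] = 3.27*p^2 + 3.82*p - 2.09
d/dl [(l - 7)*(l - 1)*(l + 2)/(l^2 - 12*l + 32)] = (l^4 - 24*l^3 + 177*l^2 - 412*l - 120)/(l^4 - 24*l^3 + 208*l^2 - 768*l + 1024)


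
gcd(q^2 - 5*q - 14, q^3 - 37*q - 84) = q - 7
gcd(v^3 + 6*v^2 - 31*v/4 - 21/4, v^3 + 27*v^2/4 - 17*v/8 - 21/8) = v^2 + 15*v/2 + 7/2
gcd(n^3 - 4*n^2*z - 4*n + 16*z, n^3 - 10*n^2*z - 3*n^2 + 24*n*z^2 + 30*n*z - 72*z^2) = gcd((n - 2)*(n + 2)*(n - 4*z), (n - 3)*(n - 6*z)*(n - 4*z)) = -n + 4*z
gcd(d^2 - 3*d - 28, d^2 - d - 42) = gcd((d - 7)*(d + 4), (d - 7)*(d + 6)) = d - 7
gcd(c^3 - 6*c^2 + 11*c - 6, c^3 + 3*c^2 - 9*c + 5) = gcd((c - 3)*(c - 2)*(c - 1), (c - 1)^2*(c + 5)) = c - 1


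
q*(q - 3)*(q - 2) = q^3 - 5*q^2 + 6*q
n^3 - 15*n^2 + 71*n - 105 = (n - 7)*(n - 5)*(n - 3)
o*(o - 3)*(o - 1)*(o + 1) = o^4 - 3*o^3 - o^2 + 3*o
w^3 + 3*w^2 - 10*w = w*(w - 2)*(w + 5)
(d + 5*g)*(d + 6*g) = d^2 + 11*d*g + 30*g^2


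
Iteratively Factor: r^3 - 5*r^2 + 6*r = (r - 3)*(r^2 - 2*r) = (r - 3)*(r - 2)*(r)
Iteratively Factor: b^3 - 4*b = (b + 2)*(b^2 - 2*b) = b*(b + 2)*(b - 2)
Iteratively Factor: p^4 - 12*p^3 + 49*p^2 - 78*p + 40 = (p - 2)*(p^3 - 10*p^2 + 29*p - 20) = (p - 2)*(p - 1)*(p^2 - 9*p + 20) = (p - 4)*(p - 2)*(p - 1)*(p - 5)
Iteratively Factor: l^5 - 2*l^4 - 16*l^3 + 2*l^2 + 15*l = (l - 5)*(l^4 + 3*l^3 - l^2 - 3*l) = l*(l - 5)*(l^3 + 3*l^2 - l - 3) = l*(l - 5)*(l - 1)*(l^2 + 4*l + 3) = l*(l - 5)*(l - 1)*(l + 1)*(l + 3)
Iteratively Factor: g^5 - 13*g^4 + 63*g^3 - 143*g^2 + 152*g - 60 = (g - 2)*(g^4 - 11*g^3 + 41*g^2 - 61*g + 30) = (g - 5)*(g - 2)*(g^3 - 6*g^2 + 11*g - 6) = (g - 5)*(g - 2)*(g - 1)*(g^2 - 5*g + 6) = (g - 5)*(g - 3)*(g - 2)*(g - 1)*(g - 2)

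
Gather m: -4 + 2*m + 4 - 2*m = 0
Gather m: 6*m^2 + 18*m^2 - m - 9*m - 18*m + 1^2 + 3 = 24*m^2 - 28*m + 4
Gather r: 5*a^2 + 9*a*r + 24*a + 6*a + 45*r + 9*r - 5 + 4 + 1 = 5*a^2 + 30*a + r*(9*a + 54)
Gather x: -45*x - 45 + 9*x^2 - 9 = 9*x^2 - 45*x - 54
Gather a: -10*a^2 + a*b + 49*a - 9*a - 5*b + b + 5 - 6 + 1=-10*a^2 + a*(b + 40) - 4*b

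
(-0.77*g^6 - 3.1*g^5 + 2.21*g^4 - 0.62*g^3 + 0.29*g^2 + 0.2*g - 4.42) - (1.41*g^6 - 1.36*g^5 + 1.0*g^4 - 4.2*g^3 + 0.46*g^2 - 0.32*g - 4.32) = -2.18*g^6 - 1.74*g^5 + 1.21*g^4 + 3.58*g^3 - 0.17*g^2 + 0.52*g - 0.0999999999999996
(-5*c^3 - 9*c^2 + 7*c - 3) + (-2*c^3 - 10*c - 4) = -7*c^3 - 9*c^2 - 3*c - 7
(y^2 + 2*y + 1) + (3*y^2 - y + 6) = 4*y^2 + y + 7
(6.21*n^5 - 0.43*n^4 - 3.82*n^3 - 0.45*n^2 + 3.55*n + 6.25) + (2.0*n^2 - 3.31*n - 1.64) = 6.21*n^5 - 0.43*n^4 - 3.82*n^3 + 1.55*n^2 + 0.24*n + 4.61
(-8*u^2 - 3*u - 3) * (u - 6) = -8*u^3 + 45*u^2 + 15*u + 18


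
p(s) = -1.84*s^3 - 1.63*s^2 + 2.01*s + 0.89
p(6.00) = -443.17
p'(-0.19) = 2.43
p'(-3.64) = -59.26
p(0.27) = 1.28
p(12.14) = -3507.04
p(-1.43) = 0.06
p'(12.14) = -851.10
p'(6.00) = -216.27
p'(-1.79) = -9.84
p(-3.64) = 60.72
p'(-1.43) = -4.62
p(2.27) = -24.47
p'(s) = -5.52*s^2 - 3.26*s + 2.01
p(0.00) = 0.89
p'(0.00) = 2.01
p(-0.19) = 0.46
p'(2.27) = -33.83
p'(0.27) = 0.73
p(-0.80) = -0.82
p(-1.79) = 2.62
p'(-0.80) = 1.09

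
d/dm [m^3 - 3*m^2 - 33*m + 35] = 3*m^2 - 6*m - 33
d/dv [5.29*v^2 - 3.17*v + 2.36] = 10.58*v - 3.17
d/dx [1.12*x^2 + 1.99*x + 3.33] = 2.24*x + 1.99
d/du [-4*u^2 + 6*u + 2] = 6 - 8*u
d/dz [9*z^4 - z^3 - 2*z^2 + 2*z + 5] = 36*z^3 - 3*z^2 - 4*z + 2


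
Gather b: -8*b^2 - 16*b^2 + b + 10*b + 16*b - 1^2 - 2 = -24*b^2 + 27*b - 3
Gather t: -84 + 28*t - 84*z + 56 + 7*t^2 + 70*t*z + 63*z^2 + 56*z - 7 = 7*t^2 + t*(70*z + 28) + 63*z^2 - 28*z - 35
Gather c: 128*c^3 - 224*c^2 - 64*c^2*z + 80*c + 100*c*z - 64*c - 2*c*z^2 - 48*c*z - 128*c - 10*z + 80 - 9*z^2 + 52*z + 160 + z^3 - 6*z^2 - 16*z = 128*c^3 + c^2*(-64*z - 224) + c*(-2*z^2 + 52*z - 112) + z^3 - 15*z^2 + 26*z + 240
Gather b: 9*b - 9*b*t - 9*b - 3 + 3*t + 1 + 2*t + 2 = -9*b*t + 5*t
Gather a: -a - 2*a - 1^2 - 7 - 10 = -3*a - 18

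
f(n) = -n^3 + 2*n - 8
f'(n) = 2 - 3*n^2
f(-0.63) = -9.01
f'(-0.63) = 0.81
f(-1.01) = -8.99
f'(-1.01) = -1.06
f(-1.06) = -8.93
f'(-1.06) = -1.37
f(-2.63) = 4.93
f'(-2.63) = -18.75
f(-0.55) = -8.93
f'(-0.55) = 1.09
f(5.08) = -128.94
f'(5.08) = -75.42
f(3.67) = -50.09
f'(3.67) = -38.41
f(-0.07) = -8.14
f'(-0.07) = 1.99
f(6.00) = -212.00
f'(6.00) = -106.00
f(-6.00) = 196.00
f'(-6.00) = -106.00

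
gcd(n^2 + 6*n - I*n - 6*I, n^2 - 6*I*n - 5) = n - I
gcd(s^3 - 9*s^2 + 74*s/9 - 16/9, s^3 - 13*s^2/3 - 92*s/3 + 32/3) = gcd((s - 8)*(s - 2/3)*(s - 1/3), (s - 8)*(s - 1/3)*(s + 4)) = s^2 - 25*s/3 + 8/3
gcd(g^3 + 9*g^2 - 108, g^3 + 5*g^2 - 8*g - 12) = g + 6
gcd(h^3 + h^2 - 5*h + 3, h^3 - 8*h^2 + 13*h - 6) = h^2 - 2*h + 1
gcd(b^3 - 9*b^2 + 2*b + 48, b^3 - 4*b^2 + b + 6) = b - 3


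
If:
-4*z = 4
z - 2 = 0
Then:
No Solution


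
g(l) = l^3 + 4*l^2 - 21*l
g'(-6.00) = 39.00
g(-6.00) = 54.00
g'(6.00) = 135.00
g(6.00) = 234.00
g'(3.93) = 56.77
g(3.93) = 39.95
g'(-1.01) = -26.02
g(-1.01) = 24.26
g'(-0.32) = -23.25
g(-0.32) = 7.10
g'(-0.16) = -22.20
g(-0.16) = 3.46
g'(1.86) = 4.26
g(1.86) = -18.79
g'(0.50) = -16.25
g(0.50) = -9.38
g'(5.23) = 102.90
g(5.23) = 142.64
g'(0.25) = -18.81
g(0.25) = -4.98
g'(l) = 3*l^2 + 8*l - 21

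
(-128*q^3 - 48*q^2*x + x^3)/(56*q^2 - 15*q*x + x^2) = (16*q^2 + 8*q*x + x^2)/(-7*q + x)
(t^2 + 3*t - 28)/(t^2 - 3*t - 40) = (-t^2 - 3*t + 28)/(-t^2 + 3*t + 40)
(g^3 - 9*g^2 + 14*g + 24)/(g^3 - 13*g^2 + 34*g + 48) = (g - 4)/(g - 8)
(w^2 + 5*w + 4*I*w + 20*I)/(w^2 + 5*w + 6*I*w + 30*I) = (w + 4*I)/(w + 6*I)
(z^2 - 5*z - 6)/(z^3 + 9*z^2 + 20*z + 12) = (z - 6)/(z^2 + 8*z + 12)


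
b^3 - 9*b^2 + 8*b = b*(b - 8)*(b - 1)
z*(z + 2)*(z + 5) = z^3 + 7*z^2 + 10*z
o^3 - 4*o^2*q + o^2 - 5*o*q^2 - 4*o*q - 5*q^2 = (o + 1)*(o - 5*q)*(o + q)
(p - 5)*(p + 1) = p^2 - 4*p - 5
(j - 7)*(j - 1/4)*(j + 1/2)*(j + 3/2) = j^4 - 21*j^3/4 - 12*j^2 - 31*j/16 + 21/16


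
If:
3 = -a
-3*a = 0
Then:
No Solution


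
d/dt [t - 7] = 1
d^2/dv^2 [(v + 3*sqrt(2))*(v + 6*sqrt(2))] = 2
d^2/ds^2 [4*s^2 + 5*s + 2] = 8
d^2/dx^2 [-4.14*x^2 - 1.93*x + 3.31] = -8.28000000000000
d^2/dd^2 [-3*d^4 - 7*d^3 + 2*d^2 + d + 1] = -36*d^2 - 42*d + 4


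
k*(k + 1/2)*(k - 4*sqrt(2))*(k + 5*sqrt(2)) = k^4 + k^3/2 + sqrt(2)*k^3 - 40*k^2 + sqrt(2)*k^2/2 - 20*k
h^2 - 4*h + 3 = (h - 3)*(h - 1)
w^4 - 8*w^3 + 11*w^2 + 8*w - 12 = (w - 6)*(w - 2)*(w - 1)*(w + 1)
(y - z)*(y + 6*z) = y^2 + 5*y*z - 6*z^2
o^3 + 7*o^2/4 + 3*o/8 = o*(o + 1/4)*(o + 3/2)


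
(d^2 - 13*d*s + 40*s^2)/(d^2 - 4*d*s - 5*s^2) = (d - 8*s)/(d + s)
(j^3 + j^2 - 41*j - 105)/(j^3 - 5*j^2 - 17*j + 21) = (j + 5)/(j - 1)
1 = 1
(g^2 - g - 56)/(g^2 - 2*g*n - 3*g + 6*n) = (g^2 - g - 56)/(g^2 - 2*g*n - 3*g + 6*n)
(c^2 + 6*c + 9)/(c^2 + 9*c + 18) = (c + 3)/(c + 6)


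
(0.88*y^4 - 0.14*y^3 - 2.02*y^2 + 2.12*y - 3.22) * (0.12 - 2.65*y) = -2.332*y^5 + 0.4766*y^4 + 5.3362*y^3 - 5.8604*y^2 + 8.7874*y - 0.3864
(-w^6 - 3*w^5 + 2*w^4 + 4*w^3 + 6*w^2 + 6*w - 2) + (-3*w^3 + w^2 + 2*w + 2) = -w^6 - 3*w^5 + 2*w^4 + w^3 + 7*w^2 + 8*w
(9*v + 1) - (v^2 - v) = -v^2 + 10*v + 1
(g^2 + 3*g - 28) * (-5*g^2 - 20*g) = -5*g^4 - 35*g^3 + 80*g^2 + 560*g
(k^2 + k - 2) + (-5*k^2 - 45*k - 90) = -4*k^2 - 44*k - 92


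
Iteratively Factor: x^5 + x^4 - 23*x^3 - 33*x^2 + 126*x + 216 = (x - 4)*(x^4 + 5*x^3 - 3*x^2 - 45*x - 54) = (x - 4)*(x + 2)*(x^3 + 3*x^2 - 9*x - 27) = (x - 4)*(x - 3)*(x + 2)*(x^2 + 6*x + 9) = (x - 4)*(x - 3)*(x + 2)*(x + 3)*(x + 3)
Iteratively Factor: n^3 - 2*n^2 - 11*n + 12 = (n - 1)*(n^2 - n - 12) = (n - 1)*(n + 3)*(n - 4)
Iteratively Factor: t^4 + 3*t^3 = (t)*(t^3 + 3*t^2) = t*(t + 3)*(t^2) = t^2*(t + 3)*(t)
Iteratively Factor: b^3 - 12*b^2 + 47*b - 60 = (b - 5)*(b^2 - 7*b + 12) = (b - 5)*(b - 3)*(b - 4)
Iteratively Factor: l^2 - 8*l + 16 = (l - 4)*(l - 4)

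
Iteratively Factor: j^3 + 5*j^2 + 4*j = (j + 4)*(j^2 + j) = (j + 1)*(j + 4)*(j)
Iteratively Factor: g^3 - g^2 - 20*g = (g - 5)*(g^2 + 4*g) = g*(g - 5)*(g + 4)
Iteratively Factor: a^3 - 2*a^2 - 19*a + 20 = (a - 1)*(a^2 - a - 20) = (a - 5)*(a - 1)*(a + 4)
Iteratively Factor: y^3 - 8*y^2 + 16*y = (y)*(y^2 - 8*y + 16) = y*(y - 4)*(y - 4)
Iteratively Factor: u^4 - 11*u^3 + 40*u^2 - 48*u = (u - 3)*(u^3 - 8*u^2 + 16*u) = (u - 4)*(u - 3)*(u^2 - 4*u) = u*(u - 4)*(u - 3)*(u - 4)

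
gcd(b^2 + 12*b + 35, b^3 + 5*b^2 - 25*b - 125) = b + 5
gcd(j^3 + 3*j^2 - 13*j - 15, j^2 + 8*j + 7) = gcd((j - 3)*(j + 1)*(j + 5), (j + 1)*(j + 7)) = j + 1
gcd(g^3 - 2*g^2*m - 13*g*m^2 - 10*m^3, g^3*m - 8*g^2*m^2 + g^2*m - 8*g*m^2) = 1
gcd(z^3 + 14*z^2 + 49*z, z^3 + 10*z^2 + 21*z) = z^2 + 7*z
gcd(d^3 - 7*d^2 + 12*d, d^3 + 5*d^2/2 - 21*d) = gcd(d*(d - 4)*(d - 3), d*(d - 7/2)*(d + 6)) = d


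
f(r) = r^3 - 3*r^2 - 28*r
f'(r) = 3*r^2 - 6*r - 28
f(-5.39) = -92.83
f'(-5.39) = 91.50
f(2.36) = -69.64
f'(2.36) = -25.45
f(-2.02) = 36.08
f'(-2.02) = -3.64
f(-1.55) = 32.47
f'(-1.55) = -11.49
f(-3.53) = 17.47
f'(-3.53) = 30.56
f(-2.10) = 36.31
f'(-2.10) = -2.17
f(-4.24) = -11.44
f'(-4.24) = 51.37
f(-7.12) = -313.67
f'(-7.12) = 166.80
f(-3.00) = 30.00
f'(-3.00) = 17.00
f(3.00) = -84.00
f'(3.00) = -19.00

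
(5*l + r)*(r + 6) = 5*l*r + 30*l + r^2 + 6*r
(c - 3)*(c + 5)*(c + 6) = c^3 + 8*c^2 - 3*c - 90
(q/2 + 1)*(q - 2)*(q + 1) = q^3/2 + q^2/2 - 2*q - 2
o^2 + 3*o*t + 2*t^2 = (o + t)*(o + 2*t)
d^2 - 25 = (d - 5)*(d + 5)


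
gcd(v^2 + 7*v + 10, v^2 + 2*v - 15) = v + 5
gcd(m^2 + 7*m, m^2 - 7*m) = m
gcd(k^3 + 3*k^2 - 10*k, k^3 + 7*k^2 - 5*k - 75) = k + 5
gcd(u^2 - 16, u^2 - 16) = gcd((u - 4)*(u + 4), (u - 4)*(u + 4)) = u^2 - 16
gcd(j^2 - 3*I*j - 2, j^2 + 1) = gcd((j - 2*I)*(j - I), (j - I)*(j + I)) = j - I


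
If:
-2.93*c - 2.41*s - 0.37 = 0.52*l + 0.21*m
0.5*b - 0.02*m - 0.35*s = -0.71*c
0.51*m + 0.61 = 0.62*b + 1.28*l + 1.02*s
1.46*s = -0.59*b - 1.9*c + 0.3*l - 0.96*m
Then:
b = 0.994110091797458*s + 0.352682551753859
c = -0.271289034935772*s - 0.23716529462768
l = 0.464188823078257 - 2.18604106563203*s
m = 0.397695834563845 - 2.27800844528348*s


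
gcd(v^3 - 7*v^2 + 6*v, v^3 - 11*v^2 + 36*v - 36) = v - 6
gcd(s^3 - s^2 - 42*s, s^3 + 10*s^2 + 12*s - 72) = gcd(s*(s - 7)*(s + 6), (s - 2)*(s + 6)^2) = s + 6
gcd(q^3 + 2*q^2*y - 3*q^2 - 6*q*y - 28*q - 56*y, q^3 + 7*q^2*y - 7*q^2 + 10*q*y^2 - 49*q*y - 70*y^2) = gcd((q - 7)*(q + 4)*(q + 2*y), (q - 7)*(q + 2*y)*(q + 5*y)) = q^2 + 2*q*y - 7*q - 14*y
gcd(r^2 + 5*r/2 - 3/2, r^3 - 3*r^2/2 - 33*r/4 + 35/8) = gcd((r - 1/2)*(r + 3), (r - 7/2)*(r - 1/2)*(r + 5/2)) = r - 1/2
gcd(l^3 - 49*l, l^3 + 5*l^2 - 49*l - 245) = l^2 - 49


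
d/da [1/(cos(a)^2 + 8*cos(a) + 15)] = 2*(cos(a) + 4)*sin(a)/(cos(a)^2 + 8*cos(a) + 15)^2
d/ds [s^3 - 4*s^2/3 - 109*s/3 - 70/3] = 3*s^2 - 8*s/3 - 109/3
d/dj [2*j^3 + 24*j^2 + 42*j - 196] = 6*j^2 + 48*j + 42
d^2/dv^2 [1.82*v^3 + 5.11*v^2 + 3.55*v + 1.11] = 10.92*v + 10.22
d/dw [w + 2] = 1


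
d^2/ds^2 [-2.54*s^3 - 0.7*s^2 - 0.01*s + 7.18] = -15.24*s - 1.4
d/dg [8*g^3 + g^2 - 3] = 2*g*(12*g + 1)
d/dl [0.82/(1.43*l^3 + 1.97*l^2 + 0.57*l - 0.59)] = (-3.5178*l^2 - 3.2308*l - 0.4674)/(1.43*l^3 + 1.97*l^2 + 0.57*l - 0.59)^2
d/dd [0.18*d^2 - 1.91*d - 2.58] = 0.36*d - 1.91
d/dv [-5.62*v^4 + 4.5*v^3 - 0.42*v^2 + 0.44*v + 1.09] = -22.48*v^3 + 13.5*v^2 - 0.84*v + 0.44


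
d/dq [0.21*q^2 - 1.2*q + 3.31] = 0.42*q - 1.2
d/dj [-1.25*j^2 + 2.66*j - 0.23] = 2.66 - 2.5*j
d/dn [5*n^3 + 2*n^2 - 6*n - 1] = 15*n^2 + 4*n - 6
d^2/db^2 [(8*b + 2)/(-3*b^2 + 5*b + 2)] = 4*((4*b + 1)*(6*b - 5)^2 + (36*b - 17)*(-3*b^2 + 5*b + 2))/(-3*b^2 + 5*b + 2)^3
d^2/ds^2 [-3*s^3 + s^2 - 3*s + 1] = 2 - 18*s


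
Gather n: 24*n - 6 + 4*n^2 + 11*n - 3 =4*n^2 + 35*n - 9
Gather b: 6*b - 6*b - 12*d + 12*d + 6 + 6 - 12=0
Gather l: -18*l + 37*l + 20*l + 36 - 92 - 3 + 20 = 39*l - 39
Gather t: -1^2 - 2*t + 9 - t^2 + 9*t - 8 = -t^2 + 7*t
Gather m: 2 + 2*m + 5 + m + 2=3*m + 9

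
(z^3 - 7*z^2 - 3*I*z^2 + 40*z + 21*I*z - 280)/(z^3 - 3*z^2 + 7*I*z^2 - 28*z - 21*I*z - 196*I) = (z^2 - 3*I*z + 40)/(z^2 + z*(4 + 7*I) + 28*I)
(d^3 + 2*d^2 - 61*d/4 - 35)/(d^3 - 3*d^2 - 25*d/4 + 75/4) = (2*d^2 - d - 28)/(2*d^2 - 11*d + 15)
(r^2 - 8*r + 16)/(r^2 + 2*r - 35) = (r^2 - 8*r + 16)/(r^2 + 2*r - 35)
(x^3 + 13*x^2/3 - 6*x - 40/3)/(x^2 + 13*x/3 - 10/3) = (3*x^2 - 2*x - 8)/(3*x - 2)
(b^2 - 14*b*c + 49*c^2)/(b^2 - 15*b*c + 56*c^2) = (b - 7*c)/(b - 8*c)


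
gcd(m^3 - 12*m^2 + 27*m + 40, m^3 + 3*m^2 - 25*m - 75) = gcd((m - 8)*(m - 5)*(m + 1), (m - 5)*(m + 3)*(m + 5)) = m - 5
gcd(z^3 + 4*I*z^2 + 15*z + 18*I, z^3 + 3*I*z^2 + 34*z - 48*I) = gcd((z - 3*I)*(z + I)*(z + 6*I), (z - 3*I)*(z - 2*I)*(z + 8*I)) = z - 3*I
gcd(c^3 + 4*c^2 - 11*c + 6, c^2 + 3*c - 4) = c - 1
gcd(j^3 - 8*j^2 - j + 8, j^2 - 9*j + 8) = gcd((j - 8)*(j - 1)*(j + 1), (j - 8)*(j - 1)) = j^2 - 9*j + 8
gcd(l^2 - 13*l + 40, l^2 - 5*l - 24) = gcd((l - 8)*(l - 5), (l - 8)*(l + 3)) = l - 8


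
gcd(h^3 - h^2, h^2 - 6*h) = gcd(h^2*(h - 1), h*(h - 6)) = h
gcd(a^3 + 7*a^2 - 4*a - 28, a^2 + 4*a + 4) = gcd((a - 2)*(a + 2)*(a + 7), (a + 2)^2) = a + 2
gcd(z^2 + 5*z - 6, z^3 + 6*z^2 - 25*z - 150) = z + 6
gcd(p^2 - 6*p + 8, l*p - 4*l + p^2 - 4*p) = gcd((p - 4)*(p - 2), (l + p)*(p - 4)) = p - 4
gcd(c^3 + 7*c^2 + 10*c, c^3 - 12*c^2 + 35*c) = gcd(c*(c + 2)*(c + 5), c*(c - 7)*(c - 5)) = c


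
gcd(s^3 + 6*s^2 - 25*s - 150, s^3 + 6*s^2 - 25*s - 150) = s^3 + 6*s^2 - 25*s - 150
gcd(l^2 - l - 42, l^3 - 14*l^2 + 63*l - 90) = 1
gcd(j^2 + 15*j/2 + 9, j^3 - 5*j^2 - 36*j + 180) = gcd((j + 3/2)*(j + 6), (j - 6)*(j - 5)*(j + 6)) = j + 6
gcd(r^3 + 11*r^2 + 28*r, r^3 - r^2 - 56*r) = r^2 + 7*r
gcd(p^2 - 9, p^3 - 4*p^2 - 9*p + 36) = p^2 - 9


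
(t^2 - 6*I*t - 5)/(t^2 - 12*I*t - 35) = (t - I)/(t - 7*I)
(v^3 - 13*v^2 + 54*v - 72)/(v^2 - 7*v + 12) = v - 6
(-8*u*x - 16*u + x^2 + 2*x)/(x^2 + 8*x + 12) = (-8*u + x)/(x + 6)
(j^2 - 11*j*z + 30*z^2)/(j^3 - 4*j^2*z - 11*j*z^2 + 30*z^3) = (-j + 6*z)/(-j^2 - j*z + 6*z^2)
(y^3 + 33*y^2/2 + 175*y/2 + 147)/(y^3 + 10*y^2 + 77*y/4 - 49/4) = 2*(y + 6)/(2*y - 1)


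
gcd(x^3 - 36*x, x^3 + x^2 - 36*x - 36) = x^2 - 36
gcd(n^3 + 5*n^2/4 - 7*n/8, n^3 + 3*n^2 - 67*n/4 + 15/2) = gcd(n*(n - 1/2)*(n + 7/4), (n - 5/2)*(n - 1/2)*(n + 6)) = n - 1/2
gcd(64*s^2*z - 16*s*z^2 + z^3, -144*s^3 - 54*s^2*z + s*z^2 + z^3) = -8*s + z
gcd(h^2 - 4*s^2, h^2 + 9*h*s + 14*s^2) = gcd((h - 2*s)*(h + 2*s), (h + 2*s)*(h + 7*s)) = h + 2*s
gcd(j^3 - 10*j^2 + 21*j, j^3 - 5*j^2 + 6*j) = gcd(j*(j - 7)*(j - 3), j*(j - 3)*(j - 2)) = j^2 - 3*j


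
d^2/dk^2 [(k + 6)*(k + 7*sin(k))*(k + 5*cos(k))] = -7*k^2*sin(k) - 5*k^2*cos(k) - 62*k*sin(k) - 70*k*sin(2*k) - 2*k*cos(k) + 6*k - 46*sin(k) - 420*sin(2*k) + 94*cos(k) + 70*cos(2*k) + 12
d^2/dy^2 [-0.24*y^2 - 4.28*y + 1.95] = -0.480000000000000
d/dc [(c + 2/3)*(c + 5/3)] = 2*c + 7/3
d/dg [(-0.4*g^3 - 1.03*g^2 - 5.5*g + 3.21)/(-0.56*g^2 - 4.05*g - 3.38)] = (0.224*g^4 + 3.24*g^3 + 5.1475*g^2 + 10.558*g + 31.5905)/(0.3136*g^4 + 4.536*g^3 + 20.1881*g^2 + 27.378*g + 11.4244)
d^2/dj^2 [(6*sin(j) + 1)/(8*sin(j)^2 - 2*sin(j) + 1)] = 4*(-864*sin(j)^5 - 88*sin(j)^4 + 100*sin(j)^2 + 589*sin(j) - 309*sin(3*j) + 48*sin(5*j) + 4)/(8*sin(j)^2 - 2*sin(j) + 1)^3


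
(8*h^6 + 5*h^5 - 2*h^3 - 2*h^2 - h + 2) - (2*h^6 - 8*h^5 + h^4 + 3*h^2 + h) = 6*h^6 + 13*h^5 - h^4 - 2*h^3 - 5*h^2 - 2*h + 2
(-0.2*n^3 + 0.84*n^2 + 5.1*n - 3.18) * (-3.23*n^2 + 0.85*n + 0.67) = 0.646*n^5 - 2.8832*n^4 - 15.893*n^3 + 15.1692*n^2 + 0.714*n - 2.1306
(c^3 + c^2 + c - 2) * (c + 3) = c^4 + 4*c^3 + 4*c^2 + c - 6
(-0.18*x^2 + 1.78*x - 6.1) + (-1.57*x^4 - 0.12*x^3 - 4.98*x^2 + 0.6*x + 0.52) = -1.57*x^4 - 0.12*x^3 - 5.16*x^2 + 2.38*x - 5.58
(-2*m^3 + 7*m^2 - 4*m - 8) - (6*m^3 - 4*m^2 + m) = -8*m^3 + 11*m^2 - 5*m - 8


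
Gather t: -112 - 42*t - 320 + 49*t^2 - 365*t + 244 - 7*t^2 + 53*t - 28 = 42*t^2 - 354*t - 216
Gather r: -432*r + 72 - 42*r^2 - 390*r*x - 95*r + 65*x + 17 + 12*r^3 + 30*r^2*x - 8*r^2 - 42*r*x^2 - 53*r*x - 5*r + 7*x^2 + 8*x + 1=12*r^3 + r^2*(30*x - 50) + r*(-42*x^2 - 443*x - 532) + 7*x^2 + 73*x + 90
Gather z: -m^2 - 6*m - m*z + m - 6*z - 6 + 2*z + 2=-m^2 - 5*m + z*(-m - 4) - 4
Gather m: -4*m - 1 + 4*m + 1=0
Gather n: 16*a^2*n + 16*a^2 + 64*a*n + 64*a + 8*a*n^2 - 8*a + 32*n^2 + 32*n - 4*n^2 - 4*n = 16*a^2 + 56*a + n^2*(8*a + 28) + n*(16*a^2 + 64*a + 28)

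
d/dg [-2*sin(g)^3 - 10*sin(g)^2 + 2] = -2*(3*sin(g) + 10)*sin(g)*cos(g)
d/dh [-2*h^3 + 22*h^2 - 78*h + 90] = -6*h^2 + 44*h - 78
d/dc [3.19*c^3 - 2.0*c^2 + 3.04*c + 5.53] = 9.57*c^2 - 4.0*c + 3.04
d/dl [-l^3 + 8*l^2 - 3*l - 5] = -3*l^2 + 16*l - 3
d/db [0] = 0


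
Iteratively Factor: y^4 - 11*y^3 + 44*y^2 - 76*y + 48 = (y - 2)*(y^3 - 9*y^2 + 26*y - 24) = (y - 2)^2*(y^2 - 7*y + 12) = (y - 4)*(y - 2)^2*(y - 3)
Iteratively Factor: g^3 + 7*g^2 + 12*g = (g + 3)*(g^2 + 4*g) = (g + 3)*(g + 4)*(g)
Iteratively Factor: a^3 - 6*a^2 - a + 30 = (a + 2)*(a^2 - 8*a + 15) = (a - 3)*(a + 2)*(a - 5)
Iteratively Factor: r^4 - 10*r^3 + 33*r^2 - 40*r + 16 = (r - 4)*(r^3 - 6*r^2 + 9*r - 4) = (r - 4)*(r - 1)*(r^2 - 5*r + 4) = (r - 4)^2*(r - 1)*(r - 1)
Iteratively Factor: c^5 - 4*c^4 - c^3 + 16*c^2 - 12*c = (c + 2)*(c^4 - 6*c^3 + 11*c^2 - 6*c) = (c - 1)*(c + 2)*(c^3 - 5*c^2 + 6*c) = (c - 2)*(c - 1)*(c + 2)*(c^2 - 3*c) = (c - 3)*(c - 2)*(c - 1)*(c + 2)*(c)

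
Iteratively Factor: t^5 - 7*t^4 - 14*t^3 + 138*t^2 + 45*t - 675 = (t + 3)*(t^4 - 10*t^3 + 16*t^2 + 90*t - 225) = (t + 3)^2*(t^3 - 13*t^2 + 55*t - 75) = (t - 3)*(t + 3)^2*(t^2 - 10*t + 25) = (t - 5)*(t - 3)*(t + 3)^2*(t - 5)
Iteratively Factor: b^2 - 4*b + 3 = (b - 1)*(b - 3)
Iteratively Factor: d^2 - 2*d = (d)*(d - 2)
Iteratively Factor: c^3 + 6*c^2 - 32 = (c - 2)*(c^2 + 8*c + 16) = (c - 2)*(c + 4)*(c + 4)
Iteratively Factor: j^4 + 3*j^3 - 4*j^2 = (j)*(j^3 + 3*j^2 - 4*j) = j*(j - 1)*(j^2 + 4*j) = j^2*(j - 1)*(j + 4)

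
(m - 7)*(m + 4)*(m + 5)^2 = m^4 + 7*m^3 - 33*m^2 - 355*m - 700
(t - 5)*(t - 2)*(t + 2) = t^3 - 5*t^2 - 4*t + 20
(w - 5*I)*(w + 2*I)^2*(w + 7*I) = w^4 + 6*I*w^3 + 23*w^2 + 132*I*w - 140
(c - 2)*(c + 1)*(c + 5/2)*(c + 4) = c^4 + 11*c^3/2 + 3*c^2/2 - 23*c - 20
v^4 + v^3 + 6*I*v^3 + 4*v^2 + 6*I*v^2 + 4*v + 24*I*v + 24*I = (v + 1)*(v - 2*I)*(v + 2*I)*(v + 6*I)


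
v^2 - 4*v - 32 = (v - 8)*(v + 4)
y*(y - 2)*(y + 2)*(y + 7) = y^4 + 7*y^3 - 4*y^2 - 28*y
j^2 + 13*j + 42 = (j + 6)*(j + 7)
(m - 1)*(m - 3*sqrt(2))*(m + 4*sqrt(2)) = m^3 - m^2 + sqrt(2)*m^2 - 24*m - sqrt(2)*m + 24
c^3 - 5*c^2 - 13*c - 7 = (c - 7)*(c + 1)^2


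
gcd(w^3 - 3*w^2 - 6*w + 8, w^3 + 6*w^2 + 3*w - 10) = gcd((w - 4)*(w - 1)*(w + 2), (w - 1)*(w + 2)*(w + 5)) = w^2 + w - 2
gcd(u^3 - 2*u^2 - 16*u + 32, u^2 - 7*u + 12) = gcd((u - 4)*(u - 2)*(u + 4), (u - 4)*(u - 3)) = u - 4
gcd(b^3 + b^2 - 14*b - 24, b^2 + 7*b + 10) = b + 2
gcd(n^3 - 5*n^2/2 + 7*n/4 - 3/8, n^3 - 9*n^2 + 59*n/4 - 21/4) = n^2 - 2*n + 3/4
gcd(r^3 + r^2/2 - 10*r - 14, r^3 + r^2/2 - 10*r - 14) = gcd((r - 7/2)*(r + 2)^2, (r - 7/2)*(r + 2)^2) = r^3 + r^2/2 - 10*r - 14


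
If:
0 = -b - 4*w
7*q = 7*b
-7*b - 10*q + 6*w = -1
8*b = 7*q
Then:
No Solution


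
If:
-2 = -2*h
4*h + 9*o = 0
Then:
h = 1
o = -4/9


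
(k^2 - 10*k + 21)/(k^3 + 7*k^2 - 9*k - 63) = (k - 7)/(k^2 + 10*k + 21)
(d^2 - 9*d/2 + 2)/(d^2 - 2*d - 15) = (-d^2 + 9*d/2 - 2)/(-d^2 + 2*d + 15)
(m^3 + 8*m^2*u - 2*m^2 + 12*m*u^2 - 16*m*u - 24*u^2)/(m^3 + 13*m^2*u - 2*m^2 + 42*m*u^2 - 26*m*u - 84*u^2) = (m + 2*u)/(m + 7*u)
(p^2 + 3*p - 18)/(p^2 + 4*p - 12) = (p - 3)/(p - 2)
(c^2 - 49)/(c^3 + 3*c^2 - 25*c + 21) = (c - 7)/(c^2 - 4*c + 3)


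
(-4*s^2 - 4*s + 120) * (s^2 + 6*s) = -4*s^4 - 28*s^3 + 96*s^2 + 720*s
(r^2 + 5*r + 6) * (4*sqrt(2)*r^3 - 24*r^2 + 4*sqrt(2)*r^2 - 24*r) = 4*sqrt(2)*r^5 - 24*r^4 + 24*sqrt(2)*r^4 - 144*r^3 + 44*sqrt(2)*r^3 - 264*r^2 + 24*sqrt(2)*r^2 - 144*r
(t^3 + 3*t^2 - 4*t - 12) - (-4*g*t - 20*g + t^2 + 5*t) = 4*g*t + 20*g + t^3 + 2*t^2 - 9*t - 12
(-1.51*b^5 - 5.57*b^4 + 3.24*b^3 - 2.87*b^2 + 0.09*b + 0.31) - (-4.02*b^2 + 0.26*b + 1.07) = -1.51*b^5 - 5.57*b^4 + 3.24*b^3 + 1.15*b^2 - 0.17*b - 0.76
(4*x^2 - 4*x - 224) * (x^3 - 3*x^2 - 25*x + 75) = 4*x^5 - 16*x^4 - 312*x^3 + 1072*x^2 + 5300*x - 16800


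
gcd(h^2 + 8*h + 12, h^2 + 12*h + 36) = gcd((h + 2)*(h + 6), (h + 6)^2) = h + 6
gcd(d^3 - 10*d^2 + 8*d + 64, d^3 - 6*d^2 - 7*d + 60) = d - 4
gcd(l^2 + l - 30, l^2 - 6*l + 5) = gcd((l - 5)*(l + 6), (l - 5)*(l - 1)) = l - 5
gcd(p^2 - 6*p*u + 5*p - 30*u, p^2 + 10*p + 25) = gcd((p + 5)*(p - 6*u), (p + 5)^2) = p + 5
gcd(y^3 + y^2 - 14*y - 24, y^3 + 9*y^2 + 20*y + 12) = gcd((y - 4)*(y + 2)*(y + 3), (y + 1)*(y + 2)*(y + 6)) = y + 2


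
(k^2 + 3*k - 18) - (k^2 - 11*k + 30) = 14*k - 48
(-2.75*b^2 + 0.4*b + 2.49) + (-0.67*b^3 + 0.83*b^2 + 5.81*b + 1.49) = -0.67*b^3 - 1.92*b^2 + 6.21*b + 3.98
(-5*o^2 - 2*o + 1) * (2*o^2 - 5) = -10*o^4 - 4*o^3 + 27*o^2 + 10*o - 5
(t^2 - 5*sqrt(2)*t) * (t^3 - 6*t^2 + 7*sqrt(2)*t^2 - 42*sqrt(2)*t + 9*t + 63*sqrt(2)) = t^5 - 6*t^4 + 2*sqrt(2)*t^4 - 61*t^3 - 12*sqrt(2)*t^3 + 18*sqrt(2)*t^2 + 420*t^2 - 630*t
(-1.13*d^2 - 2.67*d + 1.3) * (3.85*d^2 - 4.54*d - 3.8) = -4.3505*d^4 - 5.1493*d^3 + 21.4208*d^2 + 4.244*d - 4.94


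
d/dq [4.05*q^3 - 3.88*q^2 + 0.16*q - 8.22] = 12.15*q^2 - 7.76*q + 0.16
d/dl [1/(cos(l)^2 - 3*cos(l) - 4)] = (2*cos(l) - 3)*sin(l)/(sin(l)^2 + 3*cos(l) + 3)^2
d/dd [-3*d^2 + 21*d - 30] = 21 - 6*d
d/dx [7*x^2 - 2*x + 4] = 14*x - 2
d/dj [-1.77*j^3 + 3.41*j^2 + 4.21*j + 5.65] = -5.31*j^2 + 6.82*j + 4.21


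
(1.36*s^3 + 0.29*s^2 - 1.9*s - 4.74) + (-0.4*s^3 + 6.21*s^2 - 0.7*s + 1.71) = 0.96*s^3 + 6.5*s^2 - 2.6*s - 3.03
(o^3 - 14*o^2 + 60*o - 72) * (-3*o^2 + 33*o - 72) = -3*o^5 + 75*o^4 - 714*o^3 + 3204*o^2 - 6696*o + 5184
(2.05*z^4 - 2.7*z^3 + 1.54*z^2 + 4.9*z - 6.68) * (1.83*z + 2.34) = 3.7515*z^5 - 0.144000000000001*z^4 - 3.4998*z^3 + 12.5706*z^2 - 0.7584*z - 15.6312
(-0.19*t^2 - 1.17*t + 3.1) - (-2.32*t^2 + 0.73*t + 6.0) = 2.13*t^2 - 1.9*t - 2.9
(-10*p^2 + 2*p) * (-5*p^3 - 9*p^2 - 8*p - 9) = 50*p^5 + 80*p^4 + 62*p^3 + 74*p^2 - 18*p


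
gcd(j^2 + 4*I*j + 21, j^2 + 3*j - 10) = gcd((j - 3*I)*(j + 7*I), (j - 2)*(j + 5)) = 1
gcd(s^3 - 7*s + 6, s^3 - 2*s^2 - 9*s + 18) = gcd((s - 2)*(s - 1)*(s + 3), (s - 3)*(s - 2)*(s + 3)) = s^2 + s - 6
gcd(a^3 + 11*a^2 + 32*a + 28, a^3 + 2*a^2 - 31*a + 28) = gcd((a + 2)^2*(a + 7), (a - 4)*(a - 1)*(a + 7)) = a + 7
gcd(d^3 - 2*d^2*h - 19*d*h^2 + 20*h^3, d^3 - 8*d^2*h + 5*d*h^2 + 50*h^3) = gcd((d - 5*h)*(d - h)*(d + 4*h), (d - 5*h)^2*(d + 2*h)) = d - 5*h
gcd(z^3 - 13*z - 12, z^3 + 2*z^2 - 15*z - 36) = z^2 - z - 12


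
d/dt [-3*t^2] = -6*t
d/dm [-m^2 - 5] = -2*m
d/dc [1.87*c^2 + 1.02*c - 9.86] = 3.74*c + 1.02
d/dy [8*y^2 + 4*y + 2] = 16*y + 4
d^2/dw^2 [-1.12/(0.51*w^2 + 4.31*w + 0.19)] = (0.582624*w^2 + 4.923744*w - 1.12*(1.02*w + 4.31)*(2.04*w + 8.62) + 0.217056)/(0.51*w^2 + 4.31*w + 0.19)^3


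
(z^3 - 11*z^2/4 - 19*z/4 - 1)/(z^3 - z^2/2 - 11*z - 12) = (4*z^2 + 5*z + 1)/(2*(2*z^2 + 7*z + 6))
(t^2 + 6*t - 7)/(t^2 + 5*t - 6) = (t + 7)/(t + 6)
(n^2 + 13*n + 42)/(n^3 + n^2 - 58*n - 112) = (n + 6)/(n^2 - 6*n - 16)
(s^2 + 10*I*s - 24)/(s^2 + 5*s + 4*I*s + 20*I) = (s + 6*I)/(s + 5)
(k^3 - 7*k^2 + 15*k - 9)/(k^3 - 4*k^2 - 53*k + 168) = (k^2 - 4*k + 3)/(k^2 - k - 56)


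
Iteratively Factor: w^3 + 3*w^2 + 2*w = (w)*(w^2 + 3*w + 2) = w*(w + 2)*(w + 1)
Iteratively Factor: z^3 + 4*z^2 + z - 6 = (z - 1)*(z^2 + 5*z + 6) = (z - 1)*(z + 3)*(z + 2)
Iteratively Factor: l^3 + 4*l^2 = (l)*(l^2 + 4*l) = l^2*(l + 4)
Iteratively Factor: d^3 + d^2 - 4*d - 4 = (d + 1)*(d^2 - 4) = (d - 2)*(d + 1)*(d + 2)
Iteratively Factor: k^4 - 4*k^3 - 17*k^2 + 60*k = (k)*(k^3 - 4*k^2 - 17*k + 60) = k*(k - 3)*(k^2 - k - 20) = k*(k - 3)*(k + 4)*(k - 5)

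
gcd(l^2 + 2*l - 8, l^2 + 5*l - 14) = l - 2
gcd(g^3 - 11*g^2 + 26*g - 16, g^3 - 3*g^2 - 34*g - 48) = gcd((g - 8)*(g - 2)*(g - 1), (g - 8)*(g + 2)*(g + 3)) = g - 8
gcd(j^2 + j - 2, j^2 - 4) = j + 2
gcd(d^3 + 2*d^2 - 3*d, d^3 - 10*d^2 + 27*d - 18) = d - 1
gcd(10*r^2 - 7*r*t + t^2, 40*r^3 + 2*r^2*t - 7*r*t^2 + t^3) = 5*r - t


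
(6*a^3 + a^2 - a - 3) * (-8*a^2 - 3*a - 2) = -48*a^5 - 26*a^4 - 7*a^3 + 25*a^2 + 11*a + 6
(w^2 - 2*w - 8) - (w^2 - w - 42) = 34 - w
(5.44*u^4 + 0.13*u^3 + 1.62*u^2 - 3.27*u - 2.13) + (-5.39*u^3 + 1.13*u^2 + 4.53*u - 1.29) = 5.44*u^4 - 5.26*u^3 + 2.75*u^2 + 1.26*u - 3.42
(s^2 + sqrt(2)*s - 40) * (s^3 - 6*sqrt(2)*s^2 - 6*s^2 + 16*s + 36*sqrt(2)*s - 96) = s^5 - 5*sqrt(2)*s^4 - 6*s^4 - 36*s^3 + 30*sqrt(2)*s^3 + 216*s^2 + 256*sqrt(2)*s^2 - 1536*sqrt(2)*s - 640*s + 3840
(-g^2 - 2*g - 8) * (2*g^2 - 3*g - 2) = -2*g^4 - g^3 - 8*g^2 + 28*g + 16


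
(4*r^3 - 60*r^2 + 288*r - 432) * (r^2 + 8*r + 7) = 4*r^5 - 28*r^4 - 164*r^3 + 1452*r^2 - 1440*r - 3024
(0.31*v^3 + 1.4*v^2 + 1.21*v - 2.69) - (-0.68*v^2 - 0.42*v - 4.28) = 0.31*v^3 + 2.08*v^2 + 1.63*v + 1.59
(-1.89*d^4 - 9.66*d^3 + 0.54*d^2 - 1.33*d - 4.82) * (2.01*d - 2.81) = -3.7989*d^5 - 14.1057*d^4 + 28.23*d^3 - 4.1907*d^2 - 5.9509*d + 13.5442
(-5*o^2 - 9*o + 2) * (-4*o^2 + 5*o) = 20*o^4 + 11*o^3 - 53*o^2 + 10*o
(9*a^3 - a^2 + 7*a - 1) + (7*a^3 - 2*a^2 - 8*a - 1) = 16*a^3 - 3*a^2 - a - 2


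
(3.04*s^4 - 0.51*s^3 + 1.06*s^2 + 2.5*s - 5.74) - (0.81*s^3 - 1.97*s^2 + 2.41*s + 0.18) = 3.04*s^4 - 1.32*s^3 + 3.03*s^2 + 0.0899999999999999*s - 5.92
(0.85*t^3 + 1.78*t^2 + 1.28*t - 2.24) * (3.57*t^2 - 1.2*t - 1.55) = 3.0345*t^5 + 5.3346*t^4 + 1.1161*t^3 - 12.2918*t^2 + 0.704*t + 3.472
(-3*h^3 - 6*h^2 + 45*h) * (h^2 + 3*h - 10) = -3*h^5 - 15*h^4 + 57*h^3 + 195*h^2 - 450*h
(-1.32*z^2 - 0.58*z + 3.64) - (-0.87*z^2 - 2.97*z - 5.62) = -0.45*z^2 + 2.39*z + 9.26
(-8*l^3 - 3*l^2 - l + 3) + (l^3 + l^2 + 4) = -7*l^3 - 2*l^2 - l + 7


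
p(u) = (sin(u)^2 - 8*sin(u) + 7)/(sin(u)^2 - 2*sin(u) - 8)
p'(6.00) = 1.54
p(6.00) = -1.26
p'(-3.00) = -1.38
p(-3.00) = -1.06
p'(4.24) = -1.69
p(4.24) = -2.75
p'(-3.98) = -0.49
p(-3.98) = -0.18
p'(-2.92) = -1.47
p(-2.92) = -1.17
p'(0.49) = 0.76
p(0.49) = -0.40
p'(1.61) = -0.03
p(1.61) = -0.00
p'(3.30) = -1.39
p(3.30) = -1.08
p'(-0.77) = 1.95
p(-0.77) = -2.13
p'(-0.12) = 1.35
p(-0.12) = -1.03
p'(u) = (-2*sin(u)*cos(u) + 2*cos(u))*(sin(u)^2 - 8*sin(u) + 7)/(sin(u)^2 - 2*sin(u) - 8)^2 + (2*sin(u)*cos(u) - 8*cos(u))/(sin(u)^2 - 2*sin(u) - 8) = 6*(sin(u)^2 - 5*sin(u) + 13)*cos(u)/((sin(u) - 4)^2*(sin(u) + 2)^2)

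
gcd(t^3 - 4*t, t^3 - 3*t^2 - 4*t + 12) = t^2 - 4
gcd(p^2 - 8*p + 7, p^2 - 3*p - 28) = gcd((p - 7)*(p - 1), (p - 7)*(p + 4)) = p - 7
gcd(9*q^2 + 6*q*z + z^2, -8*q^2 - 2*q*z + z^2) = 1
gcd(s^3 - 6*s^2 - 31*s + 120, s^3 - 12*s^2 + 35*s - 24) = s^2 - 11*s + 24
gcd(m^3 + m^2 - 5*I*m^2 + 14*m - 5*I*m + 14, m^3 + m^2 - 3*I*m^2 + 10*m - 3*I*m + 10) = m^2 + m*(1 + 2*I) + 2*I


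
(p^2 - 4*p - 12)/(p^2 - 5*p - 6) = (p + 2)/(p + 1)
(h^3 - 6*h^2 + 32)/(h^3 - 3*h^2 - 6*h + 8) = (h - 4)/(h - 1)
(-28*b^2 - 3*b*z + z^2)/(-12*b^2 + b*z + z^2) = (-7*b + z)/(-3*b + z)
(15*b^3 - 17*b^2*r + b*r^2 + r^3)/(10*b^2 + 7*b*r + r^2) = (3*b^2 - 4*b*r + r^2)/(2*b + r)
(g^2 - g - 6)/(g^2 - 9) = (g + 2)/(g + 3)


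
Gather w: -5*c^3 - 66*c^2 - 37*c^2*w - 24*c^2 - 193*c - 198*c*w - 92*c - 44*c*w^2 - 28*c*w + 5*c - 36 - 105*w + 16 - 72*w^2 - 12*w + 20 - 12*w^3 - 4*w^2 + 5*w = -5*c^3 - 90*c^2 - 280*c - 12*w^3 + w^2*(-44*c - 76) + w*(-37*c^2 - 226*c - 112)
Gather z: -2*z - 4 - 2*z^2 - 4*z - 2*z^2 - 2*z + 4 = -4*z^2 - 8*z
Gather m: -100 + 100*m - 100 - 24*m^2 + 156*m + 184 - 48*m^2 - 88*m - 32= -72*m^2 + 168*m - 48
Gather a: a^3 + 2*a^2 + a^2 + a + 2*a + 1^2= a^3 + 3*a^2 + 3*a + 1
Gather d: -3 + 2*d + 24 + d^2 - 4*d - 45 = d^2 - 2*d - 24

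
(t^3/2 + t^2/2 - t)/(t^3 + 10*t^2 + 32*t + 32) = t*(t - 1)/(2*(t^2 + 8*t + 16))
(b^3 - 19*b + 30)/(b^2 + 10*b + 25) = (b^2 - 5*b + 6)/(b + 5)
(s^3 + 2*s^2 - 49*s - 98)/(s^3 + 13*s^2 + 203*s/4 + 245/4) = 4*(s^2 - 5*s - 14)/(4*s^2 + 24*s + 35)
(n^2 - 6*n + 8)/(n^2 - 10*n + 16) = (n - 4)/(n - 8)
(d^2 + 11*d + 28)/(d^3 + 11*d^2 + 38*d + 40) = (d + 7)/(d^2 + 7*d + 10)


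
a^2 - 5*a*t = a*(a - 5*t)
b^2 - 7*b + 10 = (b - 5)*(b - 2)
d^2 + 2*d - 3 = (d - 1)*(d + 3)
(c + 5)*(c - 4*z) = c^2 - 4*c*z + 5*c - 20*z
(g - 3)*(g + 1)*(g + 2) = g^3 - 7*g - 6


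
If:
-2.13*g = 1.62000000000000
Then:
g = -0.76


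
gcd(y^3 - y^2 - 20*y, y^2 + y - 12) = y + 4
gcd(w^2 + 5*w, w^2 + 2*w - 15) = w + 5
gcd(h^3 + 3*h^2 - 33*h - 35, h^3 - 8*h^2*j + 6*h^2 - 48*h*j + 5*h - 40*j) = h + 1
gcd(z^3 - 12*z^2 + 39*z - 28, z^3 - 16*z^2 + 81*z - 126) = z - 7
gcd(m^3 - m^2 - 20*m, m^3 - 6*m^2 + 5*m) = m^2 - 5*m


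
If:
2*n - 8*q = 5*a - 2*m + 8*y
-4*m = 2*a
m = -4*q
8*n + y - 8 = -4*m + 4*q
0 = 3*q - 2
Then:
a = 16/3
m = -8/3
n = 104/33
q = 2/3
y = -128/33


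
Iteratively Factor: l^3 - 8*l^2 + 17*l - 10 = (l - 2)*(l^2 - 6*l + 5) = (l - 2)*(l - 1)*(l - 5)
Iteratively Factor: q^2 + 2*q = (q + 2)*(q)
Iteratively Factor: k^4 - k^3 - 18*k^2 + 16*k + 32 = (k + 4)*(k^3 - 5*k^2 + 2*k + 8) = (k - 2)*(k + 4)*(k^2 - 3*k - 4) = (k - 4)*(k - 2)*(k + 4)*(k + 1)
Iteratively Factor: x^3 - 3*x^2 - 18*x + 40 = (x + 4)*(x^2 - 7*x + 10) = (x - 2)*(x + 4)*(x - 5)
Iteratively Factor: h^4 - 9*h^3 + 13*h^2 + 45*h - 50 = (h - 1)*(h^3 - 8*h^2 + 5*h + 50) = (h - 5)*(h - 1)*(h^2 - 3*h - 10) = (h - 5)*(h - 1)*(h + 2)*(h - 5)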